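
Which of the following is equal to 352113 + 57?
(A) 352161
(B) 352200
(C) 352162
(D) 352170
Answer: D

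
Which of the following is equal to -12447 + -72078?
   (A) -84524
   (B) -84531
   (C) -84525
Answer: C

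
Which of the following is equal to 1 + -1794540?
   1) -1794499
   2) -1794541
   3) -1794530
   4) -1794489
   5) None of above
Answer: 5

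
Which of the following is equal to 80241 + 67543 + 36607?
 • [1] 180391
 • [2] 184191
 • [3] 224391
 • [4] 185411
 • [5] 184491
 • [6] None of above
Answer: 6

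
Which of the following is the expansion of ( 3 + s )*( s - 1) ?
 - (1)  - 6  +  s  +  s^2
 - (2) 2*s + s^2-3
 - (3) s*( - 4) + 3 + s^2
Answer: 2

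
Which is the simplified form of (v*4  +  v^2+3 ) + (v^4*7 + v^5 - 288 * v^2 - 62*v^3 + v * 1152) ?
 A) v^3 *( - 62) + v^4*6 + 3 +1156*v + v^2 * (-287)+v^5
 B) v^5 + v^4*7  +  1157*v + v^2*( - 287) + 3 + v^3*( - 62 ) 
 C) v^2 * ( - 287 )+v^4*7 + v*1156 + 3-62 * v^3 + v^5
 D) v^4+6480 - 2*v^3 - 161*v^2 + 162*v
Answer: C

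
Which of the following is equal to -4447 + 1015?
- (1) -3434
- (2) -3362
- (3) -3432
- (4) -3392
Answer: 3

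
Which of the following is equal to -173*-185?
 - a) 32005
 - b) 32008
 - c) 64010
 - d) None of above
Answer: a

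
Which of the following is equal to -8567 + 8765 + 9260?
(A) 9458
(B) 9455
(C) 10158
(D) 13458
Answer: A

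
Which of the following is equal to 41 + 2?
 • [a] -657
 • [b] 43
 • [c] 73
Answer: b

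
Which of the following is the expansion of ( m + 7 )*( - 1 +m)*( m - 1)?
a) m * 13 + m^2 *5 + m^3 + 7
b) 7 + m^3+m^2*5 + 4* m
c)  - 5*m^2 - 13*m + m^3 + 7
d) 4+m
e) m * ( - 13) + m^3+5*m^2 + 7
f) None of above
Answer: e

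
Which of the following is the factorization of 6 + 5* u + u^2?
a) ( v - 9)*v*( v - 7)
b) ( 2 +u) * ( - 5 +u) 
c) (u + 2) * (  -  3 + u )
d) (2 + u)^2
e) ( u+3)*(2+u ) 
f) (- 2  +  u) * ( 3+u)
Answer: e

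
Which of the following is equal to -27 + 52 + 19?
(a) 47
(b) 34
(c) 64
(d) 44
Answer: d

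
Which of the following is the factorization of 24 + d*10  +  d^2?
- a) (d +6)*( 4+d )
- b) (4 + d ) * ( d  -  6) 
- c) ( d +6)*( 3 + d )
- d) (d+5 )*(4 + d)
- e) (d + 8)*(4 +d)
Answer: a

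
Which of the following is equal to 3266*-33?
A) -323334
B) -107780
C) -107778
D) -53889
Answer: C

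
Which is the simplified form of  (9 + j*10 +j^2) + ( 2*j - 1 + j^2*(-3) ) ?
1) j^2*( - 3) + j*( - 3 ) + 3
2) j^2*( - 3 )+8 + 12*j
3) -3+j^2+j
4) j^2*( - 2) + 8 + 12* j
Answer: 4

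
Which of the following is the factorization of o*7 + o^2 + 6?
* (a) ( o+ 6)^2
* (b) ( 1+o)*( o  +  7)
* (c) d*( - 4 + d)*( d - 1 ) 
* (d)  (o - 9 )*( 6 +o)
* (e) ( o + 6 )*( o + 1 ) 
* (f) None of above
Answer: e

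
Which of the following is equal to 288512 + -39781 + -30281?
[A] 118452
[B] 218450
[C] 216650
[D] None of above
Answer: B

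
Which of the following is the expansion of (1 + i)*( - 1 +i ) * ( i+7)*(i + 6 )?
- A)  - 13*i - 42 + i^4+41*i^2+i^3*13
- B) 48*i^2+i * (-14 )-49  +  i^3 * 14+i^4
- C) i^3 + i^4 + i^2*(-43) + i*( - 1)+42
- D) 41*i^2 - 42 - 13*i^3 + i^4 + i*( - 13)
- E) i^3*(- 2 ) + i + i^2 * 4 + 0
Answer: A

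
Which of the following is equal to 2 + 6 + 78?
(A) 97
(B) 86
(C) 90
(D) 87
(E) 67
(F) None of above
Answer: B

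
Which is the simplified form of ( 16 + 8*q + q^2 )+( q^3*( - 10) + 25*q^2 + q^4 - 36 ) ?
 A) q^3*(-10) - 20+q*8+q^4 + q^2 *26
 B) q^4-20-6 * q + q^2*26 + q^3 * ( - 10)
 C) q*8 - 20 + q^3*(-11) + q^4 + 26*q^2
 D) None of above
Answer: A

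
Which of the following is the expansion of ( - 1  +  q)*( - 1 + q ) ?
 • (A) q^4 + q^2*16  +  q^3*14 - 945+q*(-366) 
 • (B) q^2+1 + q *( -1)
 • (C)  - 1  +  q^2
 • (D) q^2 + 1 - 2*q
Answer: D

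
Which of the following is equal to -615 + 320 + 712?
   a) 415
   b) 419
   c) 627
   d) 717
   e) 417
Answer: e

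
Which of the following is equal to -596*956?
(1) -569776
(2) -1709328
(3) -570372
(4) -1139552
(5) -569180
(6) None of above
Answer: 1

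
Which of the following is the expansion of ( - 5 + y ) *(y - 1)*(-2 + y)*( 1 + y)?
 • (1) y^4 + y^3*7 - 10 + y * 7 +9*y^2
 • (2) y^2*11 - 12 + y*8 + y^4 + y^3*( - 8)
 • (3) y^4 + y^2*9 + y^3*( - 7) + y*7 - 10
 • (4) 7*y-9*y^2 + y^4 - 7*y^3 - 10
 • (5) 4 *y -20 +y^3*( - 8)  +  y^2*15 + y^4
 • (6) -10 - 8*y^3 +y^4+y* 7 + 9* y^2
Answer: 3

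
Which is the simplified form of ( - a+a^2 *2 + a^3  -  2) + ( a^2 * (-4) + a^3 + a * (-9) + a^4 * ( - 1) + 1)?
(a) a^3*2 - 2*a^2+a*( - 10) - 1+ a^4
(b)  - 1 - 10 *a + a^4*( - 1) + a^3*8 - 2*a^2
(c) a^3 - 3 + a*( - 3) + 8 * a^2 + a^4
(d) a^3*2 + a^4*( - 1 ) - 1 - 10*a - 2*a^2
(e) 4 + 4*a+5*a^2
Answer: d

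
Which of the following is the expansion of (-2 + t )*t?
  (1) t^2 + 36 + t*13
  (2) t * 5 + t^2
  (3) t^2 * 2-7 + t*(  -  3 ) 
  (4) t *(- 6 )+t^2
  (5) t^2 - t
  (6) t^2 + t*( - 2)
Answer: 6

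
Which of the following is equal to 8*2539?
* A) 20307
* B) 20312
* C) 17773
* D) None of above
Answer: B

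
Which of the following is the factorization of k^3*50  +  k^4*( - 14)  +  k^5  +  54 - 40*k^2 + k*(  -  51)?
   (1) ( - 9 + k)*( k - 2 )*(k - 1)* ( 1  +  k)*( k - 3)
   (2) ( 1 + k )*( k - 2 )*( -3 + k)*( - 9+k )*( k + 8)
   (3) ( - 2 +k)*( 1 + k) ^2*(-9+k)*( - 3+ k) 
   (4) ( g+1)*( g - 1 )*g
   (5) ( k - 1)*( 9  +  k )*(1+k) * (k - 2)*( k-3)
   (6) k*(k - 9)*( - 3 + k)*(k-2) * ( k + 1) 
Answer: 1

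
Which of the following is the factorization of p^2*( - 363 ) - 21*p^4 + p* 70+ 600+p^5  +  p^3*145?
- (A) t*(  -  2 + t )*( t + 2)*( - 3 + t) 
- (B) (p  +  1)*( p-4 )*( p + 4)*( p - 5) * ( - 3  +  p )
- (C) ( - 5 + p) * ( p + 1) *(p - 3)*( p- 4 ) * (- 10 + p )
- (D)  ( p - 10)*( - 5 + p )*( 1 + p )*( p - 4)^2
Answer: C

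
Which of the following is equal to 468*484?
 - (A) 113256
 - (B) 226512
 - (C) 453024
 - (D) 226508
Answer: B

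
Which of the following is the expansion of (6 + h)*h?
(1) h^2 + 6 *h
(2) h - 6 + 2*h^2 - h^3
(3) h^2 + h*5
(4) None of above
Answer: 1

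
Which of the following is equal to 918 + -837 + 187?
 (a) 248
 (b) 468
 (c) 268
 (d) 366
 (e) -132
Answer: c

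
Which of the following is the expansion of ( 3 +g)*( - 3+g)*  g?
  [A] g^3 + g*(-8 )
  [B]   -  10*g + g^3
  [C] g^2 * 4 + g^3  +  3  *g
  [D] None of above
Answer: D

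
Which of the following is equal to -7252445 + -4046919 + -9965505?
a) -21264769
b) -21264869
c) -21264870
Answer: b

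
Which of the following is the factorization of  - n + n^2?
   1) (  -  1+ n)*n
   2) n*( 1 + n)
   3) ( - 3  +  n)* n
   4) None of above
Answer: 1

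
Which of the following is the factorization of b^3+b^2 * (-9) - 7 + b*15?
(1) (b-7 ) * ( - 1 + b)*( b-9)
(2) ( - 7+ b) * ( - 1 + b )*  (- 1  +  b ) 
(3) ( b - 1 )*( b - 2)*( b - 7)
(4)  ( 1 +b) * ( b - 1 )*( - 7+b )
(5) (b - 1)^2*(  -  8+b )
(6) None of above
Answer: 2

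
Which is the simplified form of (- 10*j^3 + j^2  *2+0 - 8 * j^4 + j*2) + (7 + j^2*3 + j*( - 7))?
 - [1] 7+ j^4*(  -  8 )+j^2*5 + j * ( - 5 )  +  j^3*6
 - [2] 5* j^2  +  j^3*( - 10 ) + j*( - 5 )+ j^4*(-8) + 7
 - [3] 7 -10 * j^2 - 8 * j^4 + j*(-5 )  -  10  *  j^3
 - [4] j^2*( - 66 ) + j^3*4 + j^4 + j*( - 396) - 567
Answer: 2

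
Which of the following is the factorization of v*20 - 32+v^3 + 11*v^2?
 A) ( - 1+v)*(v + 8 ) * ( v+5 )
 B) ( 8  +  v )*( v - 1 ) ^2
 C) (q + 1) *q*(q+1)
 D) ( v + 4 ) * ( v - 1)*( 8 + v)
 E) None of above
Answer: D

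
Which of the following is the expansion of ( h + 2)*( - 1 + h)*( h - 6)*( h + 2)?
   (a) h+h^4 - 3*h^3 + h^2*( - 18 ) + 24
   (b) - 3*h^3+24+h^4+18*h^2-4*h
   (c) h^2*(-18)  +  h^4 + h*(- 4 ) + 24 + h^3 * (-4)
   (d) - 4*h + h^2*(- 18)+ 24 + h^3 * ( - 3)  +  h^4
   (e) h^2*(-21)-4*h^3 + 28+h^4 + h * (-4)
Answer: d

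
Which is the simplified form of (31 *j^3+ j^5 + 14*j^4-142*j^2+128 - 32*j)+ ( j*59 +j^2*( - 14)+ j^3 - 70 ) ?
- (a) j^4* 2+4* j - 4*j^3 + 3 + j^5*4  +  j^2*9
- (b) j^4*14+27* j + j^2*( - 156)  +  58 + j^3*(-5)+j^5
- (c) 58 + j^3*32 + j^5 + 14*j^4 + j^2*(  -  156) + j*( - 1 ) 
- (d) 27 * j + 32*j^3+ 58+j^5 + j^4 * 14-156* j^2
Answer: d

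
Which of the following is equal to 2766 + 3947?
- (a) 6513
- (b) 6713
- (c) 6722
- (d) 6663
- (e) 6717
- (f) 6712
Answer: b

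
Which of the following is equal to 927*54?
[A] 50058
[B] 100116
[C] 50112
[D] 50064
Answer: A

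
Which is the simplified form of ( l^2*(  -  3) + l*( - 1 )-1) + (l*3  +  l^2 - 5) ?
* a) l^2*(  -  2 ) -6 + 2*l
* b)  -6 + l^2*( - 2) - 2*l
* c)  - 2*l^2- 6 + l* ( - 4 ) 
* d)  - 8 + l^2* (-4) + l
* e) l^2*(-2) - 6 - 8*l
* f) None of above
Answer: a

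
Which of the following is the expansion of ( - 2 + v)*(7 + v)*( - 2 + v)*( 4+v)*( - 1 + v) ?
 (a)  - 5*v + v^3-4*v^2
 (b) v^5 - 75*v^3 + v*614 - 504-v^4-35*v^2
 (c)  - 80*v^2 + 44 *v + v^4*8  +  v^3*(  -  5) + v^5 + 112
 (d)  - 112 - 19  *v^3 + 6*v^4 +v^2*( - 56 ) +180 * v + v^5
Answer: d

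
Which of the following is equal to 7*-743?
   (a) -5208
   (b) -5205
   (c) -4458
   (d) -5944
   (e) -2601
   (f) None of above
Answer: f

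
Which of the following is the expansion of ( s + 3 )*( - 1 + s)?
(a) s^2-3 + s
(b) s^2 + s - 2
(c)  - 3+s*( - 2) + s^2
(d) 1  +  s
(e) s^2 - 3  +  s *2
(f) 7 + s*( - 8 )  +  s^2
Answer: e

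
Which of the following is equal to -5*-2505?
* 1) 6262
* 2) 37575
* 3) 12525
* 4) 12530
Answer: 3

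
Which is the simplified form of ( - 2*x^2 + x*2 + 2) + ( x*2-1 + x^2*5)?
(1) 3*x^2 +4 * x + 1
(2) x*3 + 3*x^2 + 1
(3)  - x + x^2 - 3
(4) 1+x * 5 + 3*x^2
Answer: 1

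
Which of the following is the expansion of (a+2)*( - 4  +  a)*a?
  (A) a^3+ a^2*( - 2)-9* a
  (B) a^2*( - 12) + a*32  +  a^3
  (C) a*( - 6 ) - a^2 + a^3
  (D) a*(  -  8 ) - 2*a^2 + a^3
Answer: D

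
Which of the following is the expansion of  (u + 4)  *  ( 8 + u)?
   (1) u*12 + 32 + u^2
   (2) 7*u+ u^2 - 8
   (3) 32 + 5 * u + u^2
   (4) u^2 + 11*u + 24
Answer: 1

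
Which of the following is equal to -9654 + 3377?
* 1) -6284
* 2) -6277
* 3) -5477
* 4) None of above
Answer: 2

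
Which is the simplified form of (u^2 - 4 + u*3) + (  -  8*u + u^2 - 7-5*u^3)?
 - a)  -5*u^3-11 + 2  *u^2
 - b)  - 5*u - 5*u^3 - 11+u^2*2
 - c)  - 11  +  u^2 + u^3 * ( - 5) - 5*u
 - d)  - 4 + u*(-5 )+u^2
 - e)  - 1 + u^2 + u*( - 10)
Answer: b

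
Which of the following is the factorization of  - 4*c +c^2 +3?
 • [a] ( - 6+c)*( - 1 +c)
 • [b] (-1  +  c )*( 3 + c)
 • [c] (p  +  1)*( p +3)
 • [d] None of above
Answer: d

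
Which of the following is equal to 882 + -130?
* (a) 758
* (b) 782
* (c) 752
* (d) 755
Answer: c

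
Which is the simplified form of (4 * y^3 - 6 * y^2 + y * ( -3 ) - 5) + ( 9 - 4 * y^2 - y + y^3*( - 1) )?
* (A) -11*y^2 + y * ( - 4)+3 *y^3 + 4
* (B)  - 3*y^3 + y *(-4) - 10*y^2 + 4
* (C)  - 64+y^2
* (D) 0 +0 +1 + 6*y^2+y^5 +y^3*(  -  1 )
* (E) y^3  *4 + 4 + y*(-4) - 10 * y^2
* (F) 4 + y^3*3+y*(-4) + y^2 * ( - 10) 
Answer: F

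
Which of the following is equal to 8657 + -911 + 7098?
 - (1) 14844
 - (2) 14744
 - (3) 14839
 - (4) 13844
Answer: 1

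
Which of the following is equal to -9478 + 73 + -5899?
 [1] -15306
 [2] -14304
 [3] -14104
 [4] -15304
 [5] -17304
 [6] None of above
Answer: 4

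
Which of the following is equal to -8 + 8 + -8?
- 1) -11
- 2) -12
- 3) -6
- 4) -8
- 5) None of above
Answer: 4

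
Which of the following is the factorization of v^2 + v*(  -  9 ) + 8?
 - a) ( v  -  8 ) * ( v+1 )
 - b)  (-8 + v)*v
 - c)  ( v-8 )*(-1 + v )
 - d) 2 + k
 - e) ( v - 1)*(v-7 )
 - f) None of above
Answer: c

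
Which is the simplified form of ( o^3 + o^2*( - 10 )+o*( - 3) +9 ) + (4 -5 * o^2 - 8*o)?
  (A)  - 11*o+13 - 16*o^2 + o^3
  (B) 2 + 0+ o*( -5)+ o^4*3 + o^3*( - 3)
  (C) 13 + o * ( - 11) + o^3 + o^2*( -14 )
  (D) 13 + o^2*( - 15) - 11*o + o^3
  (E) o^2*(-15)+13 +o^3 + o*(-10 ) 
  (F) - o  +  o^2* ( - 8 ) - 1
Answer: D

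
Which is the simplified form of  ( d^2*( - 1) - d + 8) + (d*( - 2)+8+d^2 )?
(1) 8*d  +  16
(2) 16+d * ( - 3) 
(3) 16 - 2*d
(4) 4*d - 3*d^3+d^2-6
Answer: 2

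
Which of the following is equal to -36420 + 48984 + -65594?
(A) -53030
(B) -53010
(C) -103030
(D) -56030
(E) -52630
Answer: A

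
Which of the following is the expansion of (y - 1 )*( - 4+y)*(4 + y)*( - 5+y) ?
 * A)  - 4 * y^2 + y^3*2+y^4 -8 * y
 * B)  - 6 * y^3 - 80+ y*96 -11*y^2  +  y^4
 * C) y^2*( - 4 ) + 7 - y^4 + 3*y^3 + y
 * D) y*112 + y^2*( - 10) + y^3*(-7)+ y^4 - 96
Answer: B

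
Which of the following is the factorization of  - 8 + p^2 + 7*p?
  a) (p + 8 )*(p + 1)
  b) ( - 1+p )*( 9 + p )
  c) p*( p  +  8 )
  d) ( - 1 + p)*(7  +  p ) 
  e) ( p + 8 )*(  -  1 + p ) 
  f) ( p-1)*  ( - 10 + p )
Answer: e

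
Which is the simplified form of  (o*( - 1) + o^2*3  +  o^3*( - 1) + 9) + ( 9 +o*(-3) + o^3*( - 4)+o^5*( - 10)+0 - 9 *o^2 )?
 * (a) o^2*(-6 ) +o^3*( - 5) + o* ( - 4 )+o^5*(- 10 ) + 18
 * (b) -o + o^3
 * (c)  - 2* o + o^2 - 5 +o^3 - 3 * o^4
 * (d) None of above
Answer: a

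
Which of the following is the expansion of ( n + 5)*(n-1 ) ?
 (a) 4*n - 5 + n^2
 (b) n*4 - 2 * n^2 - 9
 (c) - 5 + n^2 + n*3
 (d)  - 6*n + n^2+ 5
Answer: a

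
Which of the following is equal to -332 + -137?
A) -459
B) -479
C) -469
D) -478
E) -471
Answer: C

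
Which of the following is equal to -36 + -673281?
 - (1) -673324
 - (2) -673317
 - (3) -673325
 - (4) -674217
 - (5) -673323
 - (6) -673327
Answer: 2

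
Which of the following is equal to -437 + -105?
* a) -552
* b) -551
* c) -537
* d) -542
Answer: d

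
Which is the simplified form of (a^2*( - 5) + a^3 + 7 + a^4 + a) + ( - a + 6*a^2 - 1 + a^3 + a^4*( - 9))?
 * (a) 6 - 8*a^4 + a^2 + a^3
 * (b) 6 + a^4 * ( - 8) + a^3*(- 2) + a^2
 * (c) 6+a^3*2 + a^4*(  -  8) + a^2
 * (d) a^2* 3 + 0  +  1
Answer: c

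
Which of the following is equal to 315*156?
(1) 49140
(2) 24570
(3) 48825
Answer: 1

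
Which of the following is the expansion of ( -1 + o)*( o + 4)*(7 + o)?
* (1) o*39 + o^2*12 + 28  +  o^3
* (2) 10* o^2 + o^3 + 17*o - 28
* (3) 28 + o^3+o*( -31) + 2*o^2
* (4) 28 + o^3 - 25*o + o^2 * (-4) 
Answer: 2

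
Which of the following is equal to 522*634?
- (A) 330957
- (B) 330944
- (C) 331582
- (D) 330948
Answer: D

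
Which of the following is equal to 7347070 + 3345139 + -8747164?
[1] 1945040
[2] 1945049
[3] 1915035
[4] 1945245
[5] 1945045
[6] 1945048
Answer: 5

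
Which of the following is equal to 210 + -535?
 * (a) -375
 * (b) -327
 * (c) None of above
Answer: c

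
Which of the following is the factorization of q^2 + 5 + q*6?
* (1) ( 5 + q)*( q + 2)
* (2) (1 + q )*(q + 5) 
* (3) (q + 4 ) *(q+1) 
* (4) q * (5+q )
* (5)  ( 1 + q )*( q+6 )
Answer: 2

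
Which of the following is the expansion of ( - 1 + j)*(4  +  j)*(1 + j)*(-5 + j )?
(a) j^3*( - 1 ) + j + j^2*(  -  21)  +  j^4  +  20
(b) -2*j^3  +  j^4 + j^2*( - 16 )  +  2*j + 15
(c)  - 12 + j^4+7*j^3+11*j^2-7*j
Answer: a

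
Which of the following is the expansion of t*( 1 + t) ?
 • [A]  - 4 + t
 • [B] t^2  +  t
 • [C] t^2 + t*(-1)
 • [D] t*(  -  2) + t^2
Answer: B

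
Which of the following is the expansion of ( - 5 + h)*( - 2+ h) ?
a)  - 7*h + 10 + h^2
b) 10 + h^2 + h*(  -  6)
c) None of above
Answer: a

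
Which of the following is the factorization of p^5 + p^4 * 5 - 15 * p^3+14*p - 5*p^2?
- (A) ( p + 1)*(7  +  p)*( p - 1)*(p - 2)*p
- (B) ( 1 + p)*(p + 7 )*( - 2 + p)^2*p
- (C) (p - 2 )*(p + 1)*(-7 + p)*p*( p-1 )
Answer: A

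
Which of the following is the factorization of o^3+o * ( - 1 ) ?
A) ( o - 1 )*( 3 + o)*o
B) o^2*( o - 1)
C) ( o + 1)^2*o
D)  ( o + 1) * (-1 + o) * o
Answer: D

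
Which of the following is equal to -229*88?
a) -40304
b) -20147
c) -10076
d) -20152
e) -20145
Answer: d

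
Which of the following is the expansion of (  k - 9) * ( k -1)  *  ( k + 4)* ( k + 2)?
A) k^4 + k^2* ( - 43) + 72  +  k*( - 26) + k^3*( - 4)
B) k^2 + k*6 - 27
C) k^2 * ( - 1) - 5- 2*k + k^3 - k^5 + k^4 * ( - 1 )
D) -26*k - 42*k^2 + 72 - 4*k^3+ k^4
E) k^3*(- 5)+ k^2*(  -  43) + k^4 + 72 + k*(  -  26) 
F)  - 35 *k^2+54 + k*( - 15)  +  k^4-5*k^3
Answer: A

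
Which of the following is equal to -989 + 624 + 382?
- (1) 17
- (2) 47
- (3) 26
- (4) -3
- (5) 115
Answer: 1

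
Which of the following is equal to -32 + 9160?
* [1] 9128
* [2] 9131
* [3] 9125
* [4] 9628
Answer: 1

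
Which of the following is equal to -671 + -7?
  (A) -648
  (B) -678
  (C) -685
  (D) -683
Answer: B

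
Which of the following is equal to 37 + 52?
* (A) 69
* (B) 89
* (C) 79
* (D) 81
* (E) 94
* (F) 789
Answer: B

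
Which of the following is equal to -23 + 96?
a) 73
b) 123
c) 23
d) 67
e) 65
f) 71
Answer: a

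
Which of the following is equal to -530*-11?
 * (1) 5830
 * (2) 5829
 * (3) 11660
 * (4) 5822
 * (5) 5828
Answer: 1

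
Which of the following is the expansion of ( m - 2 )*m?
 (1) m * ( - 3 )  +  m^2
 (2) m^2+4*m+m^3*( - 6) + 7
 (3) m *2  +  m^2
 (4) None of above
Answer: 4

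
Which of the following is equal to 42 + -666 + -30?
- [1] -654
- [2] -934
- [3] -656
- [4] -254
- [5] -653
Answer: 1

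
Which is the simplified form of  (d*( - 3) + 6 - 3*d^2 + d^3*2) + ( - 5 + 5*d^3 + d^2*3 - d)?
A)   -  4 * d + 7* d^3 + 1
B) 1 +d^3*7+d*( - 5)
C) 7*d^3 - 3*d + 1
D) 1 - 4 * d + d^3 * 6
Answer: A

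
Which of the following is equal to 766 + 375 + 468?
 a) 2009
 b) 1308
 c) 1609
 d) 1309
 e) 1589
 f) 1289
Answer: c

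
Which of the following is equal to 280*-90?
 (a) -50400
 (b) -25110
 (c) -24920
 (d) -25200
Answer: d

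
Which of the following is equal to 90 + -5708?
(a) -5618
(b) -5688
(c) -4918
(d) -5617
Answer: a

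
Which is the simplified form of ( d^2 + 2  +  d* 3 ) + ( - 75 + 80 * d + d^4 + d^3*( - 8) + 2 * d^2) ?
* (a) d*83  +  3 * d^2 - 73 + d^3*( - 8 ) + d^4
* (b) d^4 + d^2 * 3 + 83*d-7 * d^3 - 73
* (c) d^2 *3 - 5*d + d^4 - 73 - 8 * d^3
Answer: a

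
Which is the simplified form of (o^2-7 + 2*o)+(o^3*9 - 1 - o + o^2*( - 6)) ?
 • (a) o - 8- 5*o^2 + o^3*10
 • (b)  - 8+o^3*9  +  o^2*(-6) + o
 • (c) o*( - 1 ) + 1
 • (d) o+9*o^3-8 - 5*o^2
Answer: d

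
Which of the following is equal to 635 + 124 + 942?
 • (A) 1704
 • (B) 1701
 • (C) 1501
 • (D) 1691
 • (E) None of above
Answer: B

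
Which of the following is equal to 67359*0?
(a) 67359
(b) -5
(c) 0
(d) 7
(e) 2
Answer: c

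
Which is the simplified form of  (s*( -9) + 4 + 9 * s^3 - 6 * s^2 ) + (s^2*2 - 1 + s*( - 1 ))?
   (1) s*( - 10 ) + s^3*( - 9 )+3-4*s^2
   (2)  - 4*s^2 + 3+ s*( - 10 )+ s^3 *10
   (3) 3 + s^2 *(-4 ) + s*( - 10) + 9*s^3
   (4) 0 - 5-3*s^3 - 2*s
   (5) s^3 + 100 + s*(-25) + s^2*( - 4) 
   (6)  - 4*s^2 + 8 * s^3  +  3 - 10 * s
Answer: 3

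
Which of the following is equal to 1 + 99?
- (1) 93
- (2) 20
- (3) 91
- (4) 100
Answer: 4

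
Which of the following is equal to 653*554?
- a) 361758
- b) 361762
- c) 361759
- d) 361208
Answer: b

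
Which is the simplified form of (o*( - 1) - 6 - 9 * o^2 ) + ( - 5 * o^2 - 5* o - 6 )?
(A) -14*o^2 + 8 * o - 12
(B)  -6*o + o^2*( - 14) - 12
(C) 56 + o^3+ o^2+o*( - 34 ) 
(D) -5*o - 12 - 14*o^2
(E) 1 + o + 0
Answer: B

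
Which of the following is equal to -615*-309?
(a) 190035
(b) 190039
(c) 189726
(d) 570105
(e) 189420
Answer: a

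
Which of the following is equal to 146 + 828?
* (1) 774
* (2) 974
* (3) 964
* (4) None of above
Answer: 2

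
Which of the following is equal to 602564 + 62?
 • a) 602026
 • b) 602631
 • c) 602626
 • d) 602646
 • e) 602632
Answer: c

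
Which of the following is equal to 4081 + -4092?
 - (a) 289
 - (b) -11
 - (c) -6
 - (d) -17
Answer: b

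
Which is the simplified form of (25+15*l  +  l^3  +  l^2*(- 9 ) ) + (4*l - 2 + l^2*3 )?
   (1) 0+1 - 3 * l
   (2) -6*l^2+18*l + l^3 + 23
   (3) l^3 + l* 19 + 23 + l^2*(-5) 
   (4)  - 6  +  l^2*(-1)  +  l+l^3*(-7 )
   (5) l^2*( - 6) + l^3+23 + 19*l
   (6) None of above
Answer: 5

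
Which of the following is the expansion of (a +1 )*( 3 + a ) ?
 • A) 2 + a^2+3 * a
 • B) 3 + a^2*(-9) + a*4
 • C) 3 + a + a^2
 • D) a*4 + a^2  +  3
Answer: D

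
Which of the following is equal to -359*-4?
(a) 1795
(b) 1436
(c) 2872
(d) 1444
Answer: b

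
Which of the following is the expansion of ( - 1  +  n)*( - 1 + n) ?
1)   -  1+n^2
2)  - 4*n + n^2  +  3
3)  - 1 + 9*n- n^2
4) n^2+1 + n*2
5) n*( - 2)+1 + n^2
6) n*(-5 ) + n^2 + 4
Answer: 5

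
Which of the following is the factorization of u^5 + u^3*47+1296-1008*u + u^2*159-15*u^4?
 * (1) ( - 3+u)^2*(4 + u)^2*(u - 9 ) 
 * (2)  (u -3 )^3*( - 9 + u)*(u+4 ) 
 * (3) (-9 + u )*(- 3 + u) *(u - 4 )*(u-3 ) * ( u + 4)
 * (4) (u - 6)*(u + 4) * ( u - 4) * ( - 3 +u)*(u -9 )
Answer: 3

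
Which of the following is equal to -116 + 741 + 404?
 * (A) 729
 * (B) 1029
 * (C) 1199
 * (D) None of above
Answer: B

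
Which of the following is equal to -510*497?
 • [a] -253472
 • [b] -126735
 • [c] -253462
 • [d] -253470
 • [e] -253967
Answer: d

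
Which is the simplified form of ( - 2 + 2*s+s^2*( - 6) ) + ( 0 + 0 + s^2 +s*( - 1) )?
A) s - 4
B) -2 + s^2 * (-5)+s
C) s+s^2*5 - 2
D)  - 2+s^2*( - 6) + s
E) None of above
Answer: B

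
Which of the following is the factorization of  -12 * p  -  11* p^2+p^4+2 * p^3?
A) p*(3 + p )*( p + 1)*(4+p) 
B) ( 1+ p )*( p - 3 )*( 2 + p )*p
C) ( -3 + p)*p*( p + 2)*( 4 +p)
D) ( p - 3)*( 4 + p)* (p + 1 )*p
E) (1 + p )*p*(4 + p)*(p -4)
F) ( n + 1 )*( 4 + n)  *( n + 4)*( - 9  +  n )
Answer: D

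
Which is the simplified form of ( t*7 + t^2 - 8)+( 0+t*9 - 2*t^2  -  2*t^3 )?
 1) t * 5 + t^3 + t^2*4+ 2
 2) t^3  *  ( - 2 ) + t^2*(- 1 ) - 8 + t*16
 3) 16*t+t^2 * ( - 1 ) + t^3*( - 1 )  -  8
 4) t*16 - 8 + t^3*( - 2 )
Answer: 2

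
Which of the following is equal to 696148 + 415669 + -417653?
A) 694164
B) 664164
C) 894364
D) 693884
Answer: A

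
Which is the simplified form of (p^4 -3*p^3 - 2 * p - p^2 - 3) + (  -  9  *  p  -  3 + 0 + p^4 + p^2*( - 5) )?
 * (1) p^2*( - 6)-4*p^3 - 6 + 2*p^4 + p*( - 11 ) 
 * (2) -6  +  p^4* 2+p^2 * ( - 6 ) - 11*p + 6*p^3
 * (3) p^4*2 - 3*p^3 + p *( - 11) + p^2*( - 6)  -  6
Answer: 3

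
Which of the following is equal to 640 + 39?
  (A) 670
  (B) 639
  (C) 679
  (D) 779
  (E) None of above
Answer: C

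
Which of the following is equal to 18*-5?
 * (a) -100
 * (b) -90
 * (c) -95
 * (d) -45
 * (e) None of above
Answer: b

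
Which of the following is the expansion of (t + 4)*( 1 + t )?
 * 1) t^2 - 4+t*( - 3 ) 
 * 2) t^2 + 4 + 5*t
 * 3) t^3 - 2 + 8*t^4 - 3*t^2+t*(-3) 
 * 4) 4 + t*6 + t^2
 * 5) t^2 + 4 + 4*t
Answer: 2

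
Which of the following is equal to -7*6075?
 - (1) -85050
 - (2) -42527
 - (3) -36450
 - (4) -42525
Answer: 4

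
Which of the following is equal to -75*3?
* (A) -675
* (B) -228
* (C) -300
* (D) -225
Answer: D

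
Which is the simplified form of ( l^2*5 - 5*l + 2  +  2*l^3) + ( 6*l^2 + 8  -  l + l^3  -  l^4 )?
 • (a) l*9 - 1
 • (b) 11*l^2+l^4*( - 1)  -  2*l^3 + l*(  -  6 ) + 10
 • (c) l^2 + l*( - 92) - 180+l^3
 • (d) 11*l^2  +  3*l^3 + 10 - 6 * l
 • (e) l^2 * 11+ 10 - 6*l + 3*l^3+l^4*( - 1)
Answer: e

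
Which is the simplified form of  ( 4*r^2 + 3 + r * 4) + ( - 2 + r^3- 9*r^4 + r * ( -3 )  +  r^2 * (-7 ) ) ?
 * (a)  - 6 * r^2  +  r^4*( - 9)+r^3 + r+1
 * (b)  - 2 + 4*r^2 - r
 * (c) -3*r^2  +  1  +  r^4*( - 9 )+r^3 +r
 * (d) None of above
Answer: c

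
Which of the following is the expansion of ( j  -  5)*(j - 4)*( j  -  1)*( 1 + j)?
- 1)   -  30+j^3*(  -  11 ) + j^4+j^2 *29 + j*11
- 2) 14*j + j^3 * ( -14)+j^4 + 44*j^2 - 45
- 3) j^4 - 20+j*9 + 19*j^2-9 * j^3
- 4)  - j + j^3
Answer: 3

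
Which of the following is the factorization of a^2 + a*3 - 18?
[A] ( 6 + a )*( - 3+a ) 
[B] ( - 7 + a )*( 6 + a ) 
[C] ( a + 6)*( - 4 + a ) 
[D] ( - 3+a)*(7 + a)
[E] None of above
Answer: A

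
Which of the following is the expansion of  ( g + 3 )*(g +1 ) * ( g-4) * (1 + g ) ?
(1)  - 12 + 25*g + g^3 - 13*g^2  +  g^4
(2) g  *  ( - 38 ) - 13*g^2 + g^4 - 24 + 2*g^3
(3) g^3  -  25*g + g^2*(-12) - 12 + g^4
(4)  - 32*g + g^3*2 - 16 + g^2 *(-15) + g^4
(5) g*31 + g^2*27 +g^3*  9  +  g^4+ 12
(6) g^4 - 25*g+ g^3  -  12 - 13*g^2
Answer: 6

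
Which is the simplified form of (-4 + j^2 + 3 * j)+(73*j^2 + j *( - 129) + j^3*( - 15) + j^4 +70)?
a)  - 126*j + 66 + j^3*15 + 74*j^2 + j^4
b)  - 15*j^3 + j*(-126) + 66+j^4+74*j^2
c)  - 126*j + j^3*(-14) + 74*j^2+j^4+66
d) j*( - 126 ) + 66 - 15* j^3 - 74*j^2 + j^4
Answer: b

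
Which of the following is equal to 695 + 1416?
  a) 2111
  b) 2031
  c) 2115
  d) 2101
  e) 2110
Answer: a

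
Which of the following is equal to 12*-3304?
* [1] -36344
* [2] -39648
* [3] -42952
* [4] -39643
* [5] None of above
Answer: 2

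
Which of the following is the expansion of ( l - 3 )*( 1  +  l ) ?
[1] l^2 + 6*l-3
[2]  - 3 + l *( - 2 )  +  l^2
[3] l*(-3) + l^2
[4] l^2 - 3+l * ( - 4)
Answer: 2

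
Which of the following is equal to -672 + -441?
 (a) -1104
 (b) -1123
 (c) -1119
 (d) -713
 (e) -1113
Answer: e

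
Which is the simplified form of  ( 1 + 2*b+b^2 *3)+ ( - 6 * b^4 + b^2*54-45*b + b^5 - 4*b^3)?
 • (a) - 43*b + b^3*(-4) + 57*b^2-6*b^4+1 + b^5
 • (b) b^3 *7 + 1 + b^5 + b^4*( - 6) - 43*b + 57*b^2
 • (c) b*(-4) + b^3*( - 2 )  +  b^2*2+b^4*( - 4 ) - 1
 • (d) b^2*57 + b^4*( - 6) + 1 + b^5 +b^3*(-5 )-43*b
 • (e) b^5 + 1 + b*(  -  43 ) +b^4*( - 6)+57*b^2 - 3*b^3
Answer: a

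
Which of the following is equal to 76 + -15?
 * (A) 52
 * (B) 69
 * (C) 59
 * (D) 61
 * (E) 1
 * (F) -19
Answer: D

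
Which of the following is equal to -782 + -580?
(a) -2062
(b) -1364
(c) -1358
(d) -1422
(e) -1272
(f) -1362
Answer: f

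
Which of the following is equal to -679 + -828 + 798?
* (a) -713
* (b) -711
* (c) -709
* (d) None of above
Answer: c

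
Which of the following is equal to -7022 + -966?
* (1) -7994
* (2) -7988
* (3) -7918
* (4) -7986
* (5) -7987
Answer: 2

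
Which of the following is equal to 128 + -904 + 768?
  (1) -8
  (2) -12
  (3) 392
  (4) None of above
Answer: 1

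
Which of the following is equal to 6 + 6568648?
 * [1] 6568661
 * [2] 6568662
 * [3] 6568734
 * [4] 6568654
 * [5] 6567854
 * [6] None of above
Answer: 4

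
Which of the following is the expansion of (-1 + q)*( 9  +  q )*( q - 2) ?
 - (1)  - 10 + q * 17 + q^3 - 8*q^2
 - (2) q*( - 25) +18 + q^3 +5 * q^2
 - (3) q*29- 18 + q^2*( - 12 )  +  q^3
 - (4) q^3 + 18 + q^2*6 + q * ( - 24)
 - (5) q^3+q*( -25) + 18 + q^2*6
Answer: 5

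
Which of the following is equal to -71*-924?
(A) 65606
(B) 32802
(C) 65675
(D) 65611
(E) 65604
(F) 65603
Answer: E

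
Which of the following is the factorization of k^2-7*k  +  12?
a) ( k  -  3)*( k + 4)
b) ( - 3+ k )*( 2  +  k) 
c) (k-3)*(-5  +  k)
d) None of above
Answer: d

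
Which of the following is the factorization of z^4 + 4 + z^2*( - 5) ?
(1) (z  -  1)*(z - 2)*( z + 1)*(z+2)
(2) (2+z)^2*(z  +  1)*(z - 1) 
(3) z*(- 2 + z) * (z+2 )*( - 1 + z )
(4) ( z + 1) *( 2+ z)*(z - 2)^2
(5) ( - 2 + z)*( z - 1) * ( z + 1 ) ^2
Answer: 1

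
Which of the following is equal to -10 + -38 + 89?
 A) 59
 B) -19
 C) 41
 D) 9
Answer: C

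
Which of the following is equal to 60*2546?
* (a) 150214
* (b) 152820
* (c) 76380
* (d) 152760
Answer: d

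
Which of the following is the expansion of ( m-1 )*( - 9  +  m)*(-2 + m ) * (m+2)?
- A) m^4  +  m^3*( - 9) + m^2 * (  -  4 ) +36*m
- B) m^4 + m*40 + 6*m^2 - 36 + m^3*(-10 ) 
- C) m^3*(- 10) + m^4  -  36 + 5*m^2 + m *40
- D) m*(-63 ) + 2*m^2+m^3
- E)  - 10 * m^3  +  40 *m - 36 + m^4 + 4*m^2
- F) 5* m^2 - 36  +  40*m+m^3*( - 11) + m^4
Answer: C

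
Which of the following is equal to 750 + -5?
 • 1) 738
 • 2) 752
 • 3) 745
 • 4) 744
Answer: 3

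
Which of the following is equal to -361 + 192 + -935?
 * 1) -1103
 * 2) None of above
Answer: 2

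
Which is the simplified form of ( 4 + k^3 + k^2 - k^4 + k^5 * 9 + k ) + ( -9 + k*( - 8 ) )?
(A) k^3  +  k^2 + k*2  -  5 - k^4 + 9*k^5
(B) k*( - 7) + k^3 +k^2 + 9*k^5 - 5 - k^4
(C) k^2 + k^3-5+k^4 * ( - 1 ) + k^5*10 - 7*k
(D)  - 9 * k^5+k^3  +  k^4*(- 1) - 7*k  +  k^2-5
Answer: B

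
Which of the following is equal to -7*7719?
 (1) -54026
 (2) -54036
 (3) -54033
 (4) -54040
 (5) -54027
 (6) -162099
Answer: 3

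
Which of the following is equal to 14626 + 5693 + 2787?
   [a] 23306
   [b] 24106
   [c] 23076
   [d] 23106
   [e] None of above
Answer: d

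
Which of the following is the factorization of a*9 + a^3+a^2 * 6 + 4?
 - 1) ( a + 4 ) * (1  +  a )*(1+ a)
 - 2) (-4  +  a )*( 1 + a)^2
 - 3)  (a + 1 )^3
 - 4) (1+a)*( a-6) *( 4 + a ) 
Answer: 1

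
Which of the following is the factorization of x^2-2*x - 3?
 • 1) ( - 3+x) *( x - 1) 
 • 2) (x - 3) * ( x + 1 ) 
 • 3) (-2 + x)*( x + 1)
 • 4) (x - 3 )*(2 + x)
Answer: 2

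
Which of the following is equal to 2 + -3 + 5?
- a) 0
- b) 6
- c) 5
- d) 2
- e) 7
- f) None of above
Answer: f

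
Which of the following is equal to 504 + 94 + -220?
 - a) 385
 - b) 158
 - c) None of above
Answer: c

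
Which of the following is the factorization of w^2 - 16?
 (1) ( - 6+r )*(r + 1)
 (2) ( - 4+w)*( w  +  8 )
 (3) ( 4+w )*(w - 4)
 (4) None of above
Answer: 3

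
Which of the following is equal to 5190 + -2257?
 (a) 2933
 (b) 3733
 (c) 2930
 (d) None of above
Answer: a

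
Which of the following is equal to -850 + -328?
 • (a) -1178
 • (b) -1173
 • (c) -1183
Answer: a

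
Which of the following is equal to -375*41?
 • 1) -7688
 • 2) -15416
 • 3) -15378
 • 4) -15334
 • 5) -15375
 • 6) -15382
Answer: 5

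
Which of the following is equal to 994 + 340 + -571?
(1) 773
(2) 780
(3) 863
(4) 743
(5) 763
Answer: 5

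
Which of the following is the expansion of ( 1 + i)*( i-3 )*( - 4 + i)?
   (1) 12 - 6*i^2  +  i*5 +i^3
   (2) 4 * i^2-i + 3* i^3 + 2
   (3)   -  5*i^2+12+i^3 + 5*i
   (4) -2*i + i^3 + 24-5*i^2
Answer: 1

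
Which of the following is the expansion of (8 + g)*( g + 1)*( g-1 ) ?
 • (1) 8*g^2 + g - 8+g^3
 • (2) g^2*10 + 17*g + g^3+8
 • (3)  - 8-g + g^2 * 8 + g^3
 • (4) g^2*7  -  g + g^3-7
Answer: 3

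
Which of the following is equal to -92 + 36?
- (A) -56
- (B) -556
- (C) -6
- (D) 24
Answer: A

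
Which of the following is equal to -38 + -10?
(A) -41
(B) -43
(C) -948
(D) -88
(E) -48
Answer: E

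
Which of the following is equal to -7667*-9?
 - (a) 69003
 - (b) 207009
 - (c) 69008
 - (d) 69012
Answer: a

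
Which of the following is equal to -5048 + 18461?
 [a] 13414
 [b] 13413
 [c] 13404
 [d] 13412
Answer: b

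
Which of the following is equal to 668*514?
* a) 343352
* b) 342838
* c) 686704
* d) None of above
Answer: a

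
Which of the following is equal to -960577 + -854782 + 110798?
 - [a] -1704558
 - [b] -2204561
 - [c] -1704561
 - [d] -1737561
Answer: c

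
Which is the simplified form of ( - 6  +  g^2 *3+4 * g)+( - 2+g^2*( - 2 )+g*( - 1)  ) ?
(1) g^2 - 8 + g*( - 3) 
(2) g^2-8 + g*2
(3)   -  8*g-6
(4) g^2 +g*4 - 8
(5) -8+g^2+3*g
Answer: 5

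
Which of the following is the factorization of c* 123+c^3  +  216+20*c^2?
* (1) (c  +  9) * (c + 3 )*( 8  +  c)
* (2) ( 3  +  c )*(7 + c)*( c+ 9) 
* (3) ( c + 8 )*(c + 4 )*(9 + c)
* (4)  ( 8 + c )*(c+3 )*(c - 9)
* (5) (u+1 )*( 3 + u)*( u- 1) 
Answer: 1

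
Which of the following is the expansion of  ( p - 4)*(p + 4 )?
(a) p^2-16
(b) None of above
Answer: a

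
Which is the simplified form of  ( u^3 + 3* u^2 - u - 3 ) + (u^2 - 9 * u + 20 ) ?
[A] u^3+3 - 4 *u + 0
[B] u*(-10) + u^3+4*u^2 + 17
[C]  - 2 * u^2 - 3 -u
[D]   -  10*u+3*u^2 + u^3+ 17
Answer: B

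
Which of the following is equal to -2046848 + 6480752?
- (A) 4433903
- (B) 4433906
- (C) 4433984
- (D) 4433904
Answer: D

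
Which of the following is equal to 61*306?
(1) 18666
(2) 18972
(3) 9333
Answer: 1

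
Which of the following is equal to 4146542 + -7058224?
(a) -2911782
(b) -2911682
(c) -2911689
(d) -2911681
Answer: b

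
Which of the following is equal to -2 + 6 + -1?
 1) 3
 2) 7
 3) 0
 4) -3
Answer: 1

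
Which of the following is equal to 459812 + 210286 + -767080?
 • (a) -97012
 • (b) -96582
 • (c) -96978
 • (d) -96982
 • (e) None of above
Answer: d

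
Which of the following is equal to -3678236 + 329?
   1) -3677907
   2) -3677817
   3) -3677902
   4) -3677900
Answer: 1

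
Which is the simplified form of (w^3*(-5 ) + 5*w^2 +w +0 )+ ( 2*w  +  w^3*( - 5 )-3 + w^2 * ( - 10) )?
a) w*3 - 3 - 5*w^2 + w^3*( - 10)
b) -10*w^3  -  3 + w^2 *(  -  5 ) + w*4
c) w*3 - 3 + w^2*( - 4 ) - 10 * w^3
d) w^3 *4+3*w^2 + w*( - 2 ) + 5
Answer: a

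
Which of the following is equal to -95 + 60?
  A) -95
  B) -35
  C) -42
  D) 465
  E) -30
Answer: B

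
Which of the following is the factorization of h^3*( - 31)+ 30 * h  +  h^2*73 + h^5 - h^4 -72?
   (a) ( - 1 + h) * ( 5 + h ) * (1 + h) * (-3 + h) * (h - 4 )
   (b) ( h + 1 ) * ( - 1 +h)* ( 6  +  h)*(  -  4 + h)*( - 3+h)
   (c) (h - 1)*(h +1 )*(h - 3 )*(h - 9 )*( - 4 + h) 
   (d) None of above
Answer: b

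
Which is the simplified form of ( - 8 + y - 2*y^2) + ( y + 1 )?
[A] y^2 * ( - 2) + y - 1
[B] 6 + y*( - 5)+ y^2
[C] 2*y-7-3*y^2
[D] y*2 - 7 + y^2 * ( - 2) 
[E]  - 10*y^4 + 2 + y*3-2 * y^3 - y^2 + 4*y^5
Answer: D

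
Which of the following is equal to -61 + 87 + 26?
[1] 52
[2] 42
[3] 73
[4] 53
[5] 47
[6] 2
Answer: 1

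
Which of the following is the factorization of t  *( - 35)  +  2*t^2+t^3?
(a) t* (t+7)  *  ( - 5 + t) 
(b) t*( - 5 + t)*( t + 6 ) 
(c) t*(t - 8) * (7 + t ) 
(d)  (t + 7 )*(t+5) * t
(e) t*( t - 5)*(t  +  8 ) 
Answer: a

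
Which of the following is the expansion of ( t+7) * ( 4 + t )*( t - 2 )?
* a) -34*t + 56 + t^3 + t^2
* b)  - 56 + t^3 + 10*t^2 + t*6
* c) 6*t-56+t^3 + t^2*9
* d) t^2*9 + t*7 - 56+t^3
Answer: c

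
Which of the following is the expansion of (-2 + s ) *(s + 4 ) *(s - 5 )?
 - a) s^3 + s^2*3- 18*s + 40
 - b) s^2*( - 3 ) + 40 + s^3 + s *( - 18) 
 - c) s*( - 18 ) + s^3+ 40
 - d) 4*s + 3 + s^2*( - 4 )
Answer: b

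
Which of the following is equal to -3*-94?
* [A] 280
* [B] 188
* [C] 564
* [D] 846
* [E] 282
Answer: E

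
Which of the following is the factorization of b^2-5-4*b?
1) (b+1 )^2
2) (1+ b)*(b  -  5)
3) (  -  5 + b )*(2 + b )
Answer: 2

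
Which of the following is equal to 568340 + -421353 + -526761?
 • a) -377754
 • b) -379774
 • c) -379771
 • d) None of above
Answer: b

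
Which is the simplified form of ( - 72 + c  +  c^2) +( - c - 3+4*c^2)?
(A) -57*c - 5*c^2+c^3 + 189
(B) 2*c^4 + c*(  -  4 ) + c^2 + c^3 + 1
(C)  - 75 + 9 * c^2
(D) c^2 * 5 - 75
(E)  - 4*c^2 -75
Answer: D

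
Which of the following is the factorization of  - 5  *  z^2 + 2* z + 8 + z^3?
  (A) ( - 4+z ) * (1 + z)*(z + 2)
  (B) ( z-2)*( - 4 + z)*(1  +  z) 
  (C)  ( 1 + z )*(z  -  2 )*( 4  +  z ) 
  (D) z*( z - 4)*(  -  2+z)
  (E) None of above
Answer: B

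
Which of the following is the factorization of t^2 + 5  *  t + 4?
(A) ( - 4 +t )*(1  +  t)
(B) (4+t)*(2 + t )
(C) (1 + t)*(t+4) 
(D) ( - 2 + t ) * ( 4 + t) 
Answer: C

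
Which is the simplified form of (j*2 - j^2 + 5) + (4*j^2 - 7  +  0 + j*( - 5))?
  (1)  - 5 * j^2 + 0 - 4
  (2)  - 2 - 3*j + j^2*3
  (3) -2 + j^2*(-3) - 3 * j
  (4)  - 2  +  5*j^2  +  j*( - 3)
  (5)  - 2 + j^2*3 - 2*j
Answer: 2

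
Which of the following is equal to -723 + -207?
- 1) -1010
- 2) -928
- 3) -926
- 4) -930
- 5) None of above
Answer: 4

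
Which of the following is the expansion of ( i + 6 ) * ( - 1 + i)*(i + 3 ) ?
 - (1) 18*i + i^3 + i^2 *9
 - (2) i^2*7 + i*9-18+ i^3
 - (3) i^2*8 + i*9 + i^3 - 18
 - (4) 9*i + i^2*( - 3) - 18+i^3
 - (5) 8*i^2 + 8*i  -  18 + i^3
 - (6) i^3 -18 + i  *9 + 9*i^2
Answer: 3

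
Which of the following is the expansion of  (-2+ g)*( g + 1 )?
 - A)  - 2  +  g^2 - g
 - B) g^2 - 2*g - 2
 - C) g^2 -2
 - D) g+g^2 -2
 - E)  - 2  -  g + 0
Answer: A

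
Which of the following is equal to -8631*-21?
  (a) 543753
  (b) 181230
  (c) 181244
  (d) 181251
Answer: d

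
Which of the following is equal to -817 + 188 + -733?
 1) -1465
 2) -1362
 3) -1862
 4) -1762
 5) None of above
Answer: 2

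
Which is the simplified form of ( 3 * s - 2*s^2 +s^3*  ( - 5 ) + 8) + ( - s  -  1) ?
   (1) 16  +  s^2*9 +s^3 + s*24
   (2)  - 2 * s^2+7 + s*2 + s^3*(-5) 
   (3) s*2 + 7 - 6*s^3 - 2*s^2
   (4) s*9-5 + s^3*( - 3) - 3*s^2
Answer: 2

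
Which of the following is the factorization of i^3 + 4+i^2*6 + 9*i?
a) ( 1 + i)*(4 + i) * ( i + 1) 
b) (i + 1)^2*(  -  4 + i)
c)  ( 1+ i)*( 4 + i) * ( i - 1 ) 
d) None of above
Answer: a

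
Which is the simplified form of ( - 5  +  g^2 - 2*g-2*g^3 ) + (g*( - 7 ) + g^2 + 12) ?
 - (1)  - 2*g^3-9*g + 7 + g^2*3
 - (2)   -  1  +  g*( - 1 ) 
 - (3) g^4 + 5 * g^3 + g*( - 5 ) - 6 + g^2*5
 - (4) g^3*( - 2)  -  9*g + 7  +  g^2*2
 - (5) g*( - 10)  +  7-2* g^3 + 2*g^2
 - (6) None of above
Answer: 4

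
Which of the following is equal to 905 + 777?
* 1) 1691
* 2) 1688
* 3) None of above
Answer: 3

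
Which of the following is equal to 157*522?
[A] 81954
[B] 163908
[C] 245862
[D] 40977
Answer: A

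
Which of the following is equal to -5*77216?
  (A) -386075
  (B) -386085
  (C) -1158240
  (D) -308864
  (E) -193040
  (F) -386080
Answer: F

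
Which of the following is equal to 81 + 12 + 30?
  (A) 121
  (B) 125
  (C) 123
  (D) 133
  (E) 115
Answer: C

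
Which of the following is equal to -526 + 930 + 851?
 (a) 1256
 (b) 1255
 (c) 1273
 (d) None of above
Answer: b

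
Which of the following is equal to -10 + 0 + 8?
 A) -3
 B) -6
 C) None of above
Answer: C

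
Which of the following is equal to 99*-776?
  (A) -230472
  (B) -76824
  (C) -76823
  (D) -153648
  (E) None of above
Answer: B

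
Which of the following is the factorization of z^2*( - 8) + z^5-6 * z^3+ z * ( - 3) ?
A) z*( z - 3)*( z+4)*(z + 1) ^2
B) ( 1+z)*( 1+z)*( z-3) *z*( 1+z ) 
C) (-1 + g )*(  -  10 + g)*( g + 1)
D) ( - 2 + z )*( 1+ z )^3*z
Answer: B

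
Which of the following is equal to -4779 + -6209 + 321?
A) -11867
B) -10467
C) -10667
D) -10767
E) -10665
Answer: C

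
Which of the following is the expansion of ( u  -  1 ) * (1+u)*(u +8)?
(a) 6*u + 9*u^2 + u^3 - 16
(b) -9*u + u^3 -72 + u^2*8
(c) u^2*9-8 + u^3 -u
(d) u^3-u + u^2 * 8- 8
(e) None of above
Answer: d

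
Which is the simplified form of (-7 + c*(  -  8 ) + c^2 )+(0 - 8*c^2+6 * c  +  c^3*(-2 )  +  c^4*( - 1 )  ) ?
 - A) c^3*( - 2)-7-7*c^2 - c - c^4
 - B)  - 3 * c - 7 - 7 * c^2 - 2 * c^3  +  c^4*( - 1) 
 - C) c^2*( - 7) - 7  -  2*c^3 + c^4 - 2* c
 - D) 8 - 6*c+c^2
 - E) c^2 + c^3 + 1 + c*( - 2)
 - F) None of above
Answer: F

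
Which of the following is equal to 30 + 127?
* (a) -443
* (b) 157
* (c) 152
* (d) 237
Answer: b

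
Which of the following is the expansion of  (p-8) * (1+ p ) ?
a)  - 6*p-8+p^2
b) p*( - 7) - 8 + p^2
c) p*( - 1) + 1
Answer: b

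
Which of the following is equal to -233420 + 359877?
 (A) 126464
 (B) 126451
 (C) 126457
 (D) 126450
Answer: C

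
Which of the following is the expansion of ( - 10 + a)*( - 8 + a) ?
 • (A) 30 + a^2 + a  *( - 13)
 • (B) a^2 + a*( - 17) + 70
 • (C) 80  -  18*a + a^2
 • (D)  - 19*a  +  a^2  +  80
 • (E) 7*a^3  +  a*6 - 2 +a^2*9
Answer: C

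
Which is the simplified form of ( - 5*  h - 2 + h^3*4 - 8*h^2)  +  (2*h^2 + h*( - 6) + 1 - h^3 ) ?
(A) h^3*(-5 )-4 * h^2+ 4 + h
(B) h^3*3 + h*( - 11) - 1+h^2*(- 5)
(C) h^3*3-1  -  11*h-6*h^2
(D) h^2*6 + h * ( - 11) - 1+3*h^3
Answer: C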